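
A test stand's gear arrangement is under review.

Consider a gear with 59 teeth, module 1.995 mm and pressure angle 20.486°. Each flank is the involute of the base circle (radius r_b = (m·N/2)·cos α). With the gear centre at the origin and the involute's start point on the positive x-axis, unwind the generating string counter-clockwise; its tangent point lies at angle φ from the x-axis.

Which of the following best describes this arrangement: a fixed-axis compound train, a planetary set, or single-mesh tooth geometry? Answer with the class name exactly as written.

single-mesh tooth geometry

recognized (one wheel, involute flank): single-mesh tooth geometry, m = 1.995, N = 59
classification: single-mesh tooth geometry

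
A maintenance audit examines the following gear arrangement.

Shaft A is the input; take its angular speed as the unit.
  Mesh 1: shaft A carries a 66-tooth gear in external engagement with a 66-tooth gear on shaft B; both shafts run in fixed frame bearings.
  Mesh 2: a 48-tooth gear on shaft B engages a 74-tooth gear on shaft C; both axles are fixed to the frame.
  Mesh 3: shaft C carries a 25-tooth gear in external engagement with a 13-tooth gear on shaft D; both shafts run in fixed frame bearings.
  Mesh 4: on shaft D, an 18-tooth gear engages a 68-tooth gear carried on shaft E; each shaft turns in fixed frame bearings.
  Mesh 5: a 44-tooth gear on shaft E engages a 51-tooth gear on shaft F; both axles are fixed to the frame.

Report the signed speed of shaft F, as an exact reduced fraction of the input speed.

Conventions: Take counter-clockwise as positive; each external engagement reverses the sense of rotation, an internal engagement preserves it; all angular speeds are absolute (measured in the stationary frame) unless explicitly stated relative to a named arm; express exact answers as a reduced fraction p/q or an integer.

-39600/139009

5-mesh fixed-axis compound train (all bearings frame-fixed)
mesh 1 [66T→66T]: |ω|/ω_in = 1×66/66 = 1, sense flips to −
mesh 2 [48T→74T]: |ω|/ω_in = 1×48/74 = 24/37, sense flips to +
mesh 3 [25T→13T]: |ω|/ω_in = (24/37)×25/13 = 600/481, sense flips to −
mesh 4 [18T→68T]: |ω|/ω_in = (600/481)×18/68 = 2700/8177, sense flips to +
mesh 5 [44T→51T]: |ω|/ω_in = (2700/8177)×44/51 = 39600/139009, sense flips to −
signed output speed (× input speed) = -39600/139009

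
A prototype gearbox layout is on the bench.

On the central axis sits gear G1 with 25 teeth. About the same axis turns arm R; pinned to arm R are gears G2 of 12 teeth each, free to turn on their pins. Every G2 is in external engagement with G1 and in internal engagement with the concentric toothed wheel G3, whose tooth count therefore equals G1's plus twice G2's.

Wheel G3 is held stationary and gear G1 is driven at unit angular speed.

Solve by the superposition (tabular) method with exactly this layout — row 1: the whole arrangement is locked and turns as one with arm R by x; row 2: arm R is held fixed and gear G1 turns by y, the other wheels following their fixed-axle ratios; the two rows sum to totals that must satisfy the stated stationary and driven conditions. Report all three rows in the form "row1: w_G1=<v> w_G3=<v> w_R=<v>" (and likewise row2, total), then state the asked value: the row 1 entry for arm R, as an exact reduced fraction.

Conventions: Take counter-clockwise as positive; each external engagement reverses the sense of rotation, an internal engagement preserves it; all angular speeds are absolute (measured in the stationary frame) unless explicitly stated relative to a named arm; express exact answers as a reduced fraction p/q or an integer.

row1: w_G1=25/74 w_G3=25/74 w_R=25/74
row2: w_G1=49/74 w_G3=-25/74 w_R=0
total: w_G1=1 w_G3=0 w_R=25/74
asked value: 25/74

planetary set (25T centre, 12T on arm, 49T internal) — Willis relation
row 1 — lock + rotate with arm: ω_sun = ω_ring = ω_arm = x
row 2 — arm fixed, fixed-axis ratios: sun y, ring −(25/49)·y, arm 0
boundary: total ω_ring = x − (25/49)·y = 0 and total ω_sun = x + y = 1  ⇒  y = 49/74, x = 25/74
row 2 ring = −(25/49)·49/74 = -25/74
totals (row 1 + row 2): sun 25/74 + 49/74 = 1, ring 25/74 + (-25/74) = 0, arm 25/74 + 0 = 25/74
asked cell (row1, arm) = 25/74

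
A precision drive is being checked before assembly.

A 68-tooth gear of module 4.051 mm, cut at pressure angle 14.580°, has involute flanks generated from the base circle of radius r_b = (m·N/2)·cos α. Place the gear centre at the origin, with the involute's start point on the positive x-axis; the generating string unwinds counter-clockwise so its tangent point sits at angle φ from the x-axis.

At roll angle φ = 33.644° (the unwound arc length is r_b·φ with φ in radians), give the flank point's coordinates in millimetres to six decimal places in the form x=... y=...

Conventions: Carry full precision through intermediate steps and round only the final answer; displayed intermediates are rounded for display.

recognized (one wheel, involute flank): single-mesh tooth geometry, m = 4.051, N = 68
pitch radius r_p = m·N/2 = 4.051·68/2 = 137.734000
base radius r_b = r_p·cos α = 137.734000·cos 14.580° = 133.298566
roll angle φ = 33.644° = 0.58719857 rad
x = r_b·(cos φ + φ·sin φ) = 154.336045
y = r_b·(sin φ − φ·cos φ) = 8.689807

x=154.336045 y=8.689807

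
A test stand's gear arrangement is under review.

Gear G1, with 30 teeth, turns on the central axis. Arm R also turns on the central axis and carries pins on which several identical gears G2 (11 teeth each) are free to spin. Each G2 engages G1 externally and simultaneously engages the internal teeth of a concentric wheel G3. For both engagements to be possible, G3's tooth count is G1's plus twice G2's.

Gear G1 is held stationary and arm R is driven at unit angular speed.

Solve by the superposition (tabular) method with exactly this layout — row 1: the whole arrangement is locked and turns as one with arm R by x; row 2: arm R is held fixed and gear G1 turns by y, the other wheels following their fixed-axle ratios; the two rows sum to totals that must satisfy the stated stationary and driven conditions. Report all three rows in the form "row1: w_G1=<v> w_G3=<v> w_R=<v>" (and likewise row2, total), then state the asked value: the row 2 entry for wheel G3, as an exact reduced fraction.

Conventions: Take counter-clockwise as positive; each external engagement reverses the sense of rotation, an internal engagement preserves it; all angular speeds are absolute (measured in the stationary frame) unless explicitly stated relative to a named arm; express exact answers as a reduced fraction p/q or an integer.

row1: w_G1=1 w_G3=1 w_R=1
row2: w_G1=-1 w_G3=15/26 w_R=0
total: w_G1=0 w_G3=41/26 w_R=1
asked value: 15/26

class = planetary set [G3 = 30+2·11 = 52; Willis about the carrier]
superposition row 1 [locked train]: every member turns x
row 2 — arm fixed, fixed-axis ratios: sun y, ring −(30/52)·y, arm 0
boundary: total ω_sun = x + y = 0 and total ω_arm = x = 1  ⇒  y = -1, x = 1
row 2 ring = −(30/52)·(-1) = 15/26
totals (row 1 + row 2): sun 1 + (-1) = 0, ring 1 + 15/26 = 41/26, arm 1 + 0 = 1
asked cell (row2, ring) = 15/26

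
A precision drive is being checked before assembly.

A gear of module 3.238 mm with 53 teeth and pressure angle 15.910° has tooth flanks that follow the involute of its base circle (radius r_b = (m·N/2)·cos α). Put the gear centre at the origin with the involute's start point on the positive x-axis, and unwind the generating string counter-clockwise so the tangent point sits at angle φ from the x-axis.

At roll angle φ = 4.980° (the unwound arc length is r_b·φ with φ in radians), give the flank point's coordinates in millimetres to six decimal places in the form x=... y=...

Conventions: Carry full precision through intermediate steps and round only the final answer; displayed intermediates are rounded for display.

class = single-mesh tooth geometry [base-circle involute, m = 3.238, 53T]
pitch radius r_p = m·N/2 = 3.238·53/2 = 85.807000
base radius r_b = r_p·cos α = 85.807000·cos 15.910° = 82.520032
roll angle φ = 4.980° = 0.08691740 rad
x = r_b·(cos φ + φ·sin φ) = 82.831148
y = r_b·(sin φ − φ·cos φ) = 0.018048

x=82.831148 y=0.018048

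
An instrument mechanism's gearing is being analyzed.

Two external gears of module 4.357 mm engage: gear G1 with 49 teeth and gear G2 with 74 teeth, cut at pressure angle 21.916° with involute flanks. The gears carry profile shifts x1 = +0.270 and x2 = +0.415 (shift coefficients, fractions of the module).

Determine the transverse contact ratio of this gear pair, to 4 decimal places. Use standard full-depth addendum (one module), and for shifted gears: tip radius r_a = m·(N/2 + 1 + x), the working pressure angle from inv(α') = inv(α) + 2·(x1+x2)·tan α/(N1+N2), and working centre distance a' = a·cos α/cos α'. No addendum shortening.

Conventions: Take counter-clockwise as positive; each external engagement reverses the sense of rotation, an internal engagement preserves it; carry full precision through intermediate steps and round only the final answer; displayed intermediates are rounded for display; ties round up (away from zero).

1.6168

topology: single-mesh involute geometry — m = 4.357, 49T/74T pair
base radii: r_b1 = 99.032150, r_b2 = 149.558758
tip radii: r_a1 = 112.279890, r_a2 = 167.374155
inv(α') = inv(21.916°) + 2·(+0.270+0.415)·tan α/(49+74) = 0.02429663  ⇒  α' = 23.38929°
a' = a·cos α / cos α' = 267.9555·cos 21.916°/cos 23.38929° = 270.846703
action lengths: √(r_a1²−r_b1²) = 52.909422, √(r_a2²−r_b2²) = 75.141771
base pitch p_b = π·m·cos α = 12.698721
CR = (52.909422 + 75.141771 − 270.846703·sin 23.38929°)/12.698721 = 1.616812
contact ratio ≈ 1.6168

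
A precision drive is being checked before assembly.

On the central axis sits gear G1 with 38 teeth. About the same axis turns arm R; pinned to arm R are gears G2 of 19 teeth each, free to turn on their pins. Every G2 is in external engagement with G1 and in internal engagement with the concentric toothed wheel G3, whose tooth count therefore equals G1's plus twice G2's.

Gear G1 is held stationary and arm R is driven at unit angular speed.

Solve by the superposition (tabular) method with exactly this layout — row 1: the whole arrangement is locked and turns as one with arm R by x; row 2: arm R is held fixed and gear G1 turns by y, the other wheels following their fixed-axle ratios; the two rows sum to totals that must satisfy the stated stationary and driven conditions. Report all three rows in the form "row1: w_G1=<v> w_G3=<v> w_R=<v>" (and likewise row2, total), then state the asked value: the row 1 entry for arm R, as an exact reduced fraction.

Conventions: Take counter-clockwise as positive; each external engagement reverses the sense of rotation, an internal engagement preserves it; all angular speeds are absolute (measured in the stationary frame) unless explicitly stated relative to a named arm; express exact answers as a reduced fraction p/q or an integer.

recognized (axles ride arm R): planetary set, 38/19/76 teeth
superposition row 1 [locked train]: every member turns x
row 2 (arm held, sun turns y): ω_ring = −(38/76)·y, ω_arm = 0
boundary: total ω_sun = x + y = 0 and total ω_arm = x = 1  ⇒  y = -1, x = 1
row 2 ring = −(38/76)·(-1) = 1/2
totals (row 1 + row 2): sun 1 + (-1) = 0, ring 1 + 1/2 = 3/2, arm 1 + 0 = 1
asked cell (row1, arm) = 1

row1: w_G1=1 w_G3=1 w_R=1
row2: w_G1=-1 w_G3=1/2 w_R=0
total: w_G1=0 w_G3=3/2 w_R=1
asked value: 1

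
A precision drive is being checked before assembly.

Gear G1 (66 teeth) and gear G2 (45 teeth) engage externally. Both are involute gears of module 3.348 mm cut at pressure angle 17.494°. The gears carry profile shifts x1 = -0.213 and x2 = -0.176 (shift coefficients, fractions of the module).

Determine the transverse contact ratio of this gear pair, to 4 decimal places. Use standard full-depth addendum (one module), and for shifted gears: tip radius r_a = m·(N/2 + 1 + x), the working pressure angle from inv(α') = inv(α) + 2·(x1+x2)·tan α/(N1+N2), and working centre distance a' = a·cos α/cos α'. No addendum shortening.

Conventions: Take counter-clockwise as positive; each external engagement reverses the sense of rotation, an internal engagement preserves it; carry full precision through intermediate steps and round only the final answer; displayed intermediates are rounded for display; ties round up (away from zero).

2.0493

topology: single-mesh involute geometry — m = 3.348, 66T/45T pair
base radii: r_b1 = 105.373942, r_b2 = 71.845870
tip radii: r_a1 = 113.118876, r_a2 = 78.088752
inv(α') = inv(17.494°) + 2·(-0.213-0.176)·tan α/(66+45) = 0.00764664  ⇒  α' = 16.10652°
a' = a·cos α / cos α' = 185.8140·cos 17.494°/cos 16.10652° = 184.460320
action lengths: √(r_a1²−r_b1²) = 41.136510, √(r_a2²−r_b2²) = 30.594513
base pitch p_b = π·m·cos α = 10.031576
CR = (41.136510 + 30.594513 − 184.460320·sin 16.10652°)/10.031576 = 2.049261
contact ratio ≈ 2.0493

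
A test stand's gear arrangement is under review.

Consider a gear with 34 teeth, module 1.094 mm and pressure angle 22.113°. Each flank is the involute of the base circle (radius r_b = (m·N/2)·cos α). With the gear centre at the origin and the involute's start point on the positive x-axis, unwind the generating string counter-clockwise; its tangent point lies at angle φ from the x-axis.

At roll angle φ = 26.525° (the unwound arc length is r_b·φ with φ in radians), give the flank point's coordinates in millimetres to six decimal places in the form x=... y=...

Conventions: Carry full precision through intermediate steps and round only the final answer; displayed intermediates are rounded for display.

single-mesh involute tooth geometry (34T wheel at module 1.094)
pitch radius r_p = m·N/2 = 1.094·34/2 = 18.598000
base radius r_b = r_p·cos α = 18.598000·cos 22.113° = 17.229991
roll angle φ = 26.525° = 0.46294858 rad
x = r_b·(cos φ + φ·sin φ) = 18.978611
y = r_b·(sin φ − φ·cos φ) = 0.557732

x=18.978611 y=0.557732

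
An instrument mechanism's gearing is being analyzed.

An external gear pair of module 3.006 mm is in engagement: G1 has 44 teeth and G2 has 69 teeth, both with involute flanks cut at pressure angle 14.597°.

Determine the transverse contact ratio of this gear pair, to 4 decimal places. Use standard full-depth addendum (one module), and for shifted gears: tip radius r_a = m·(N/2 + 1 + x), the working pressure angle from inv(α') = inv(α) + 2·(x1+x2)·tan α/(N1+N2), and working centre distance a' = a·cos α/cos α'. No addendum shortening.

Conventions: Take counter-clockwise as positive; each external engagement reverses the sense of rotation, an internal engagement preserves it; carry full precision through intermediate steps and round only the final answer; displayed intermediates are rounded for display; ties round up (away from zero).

2.1480

recognized (one external pair, fixed centres): single-mesh tooth geometry, m = 3.006, N1 = 44, N2 = 69
base radii: r_b1 = 63.997416, r_b2 = 100.359584
tip radii: r_a1 = 69.138000, r_a2 = 106.713000
no profile shift: α' = α, a' = a
action lengths: √(r_a1²−r_b1²) = 26.160922, √(r_a2²−r_b2²) = 36.271454
base pitch p_b = π·m·cos α = 9.138810
CR = (26.160922 + 36.271454 − 169.839000·sin 14.59700°)/9.138810 = 2.147957
contact ratio ≈ 2.1480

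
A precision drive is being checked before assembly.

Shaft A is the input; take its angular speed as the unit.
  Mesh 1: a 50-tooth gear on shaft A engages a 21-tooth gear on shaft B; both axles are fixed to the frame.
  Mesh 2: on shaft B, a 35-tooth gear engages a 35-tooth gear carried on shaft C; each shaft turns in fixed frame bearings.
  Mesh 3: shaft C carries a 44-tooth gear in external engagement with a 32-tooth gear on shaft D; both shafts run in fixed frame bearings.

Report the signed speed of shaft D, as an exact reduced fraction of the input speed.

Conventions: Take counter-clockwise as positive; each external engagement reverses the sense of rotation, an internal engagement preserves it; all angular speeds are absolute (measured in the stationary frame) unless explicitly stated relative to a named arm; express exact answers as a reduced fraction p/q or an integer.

-275/84

3-mesh fixed-axis compound train (all bearings frame-fixed)
mesh 1 [50T→21T]: |ω|/ω_in = 1×50/21 = 50/21, sense flips to −
mesh 2 [35T→35T]: |ω|/ω_in = (50/21)×35/35 = 50/21, sense flips to +
mesh 3 [44T→32T]: |ω|/ω_in = (50/21)×44/32 = 275/84, sense flips to −
signed output speed (× input speed) = -275/84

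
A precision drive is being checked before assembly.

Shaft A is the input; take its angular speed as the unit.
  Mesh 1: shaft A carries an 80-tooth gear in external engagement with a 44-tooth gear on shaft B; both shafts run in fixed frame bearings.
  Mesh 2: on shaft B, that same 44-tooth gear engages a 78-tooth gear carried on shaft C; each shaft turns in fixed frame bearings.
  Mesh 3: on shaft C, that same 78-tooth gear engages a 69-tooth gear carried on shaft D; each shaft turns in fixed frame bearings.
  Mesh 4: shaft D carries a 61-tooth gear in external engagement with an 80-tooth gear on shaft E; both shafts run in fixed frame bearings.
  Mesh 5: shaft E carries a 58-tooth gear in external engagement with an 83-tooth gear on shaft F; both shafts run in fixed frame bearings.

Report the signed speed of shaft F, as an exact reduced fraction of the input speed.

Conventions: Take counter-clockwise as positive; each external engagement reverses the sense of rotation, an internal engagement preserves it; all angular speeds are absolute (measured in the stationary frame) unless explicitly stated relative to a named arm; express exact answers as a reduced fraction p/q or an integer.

-3538/5727

5-mesh fixed-axis compound train (all bearings frame-fixed)
mesh 1 [80T→44T]: |ω|/ω_in = 1×80/44 = 20/11, sense flips to −
mesh 2 [44T→78T]: |ω|/ω_in = (20/11)×44/78 = 40/39, sense flips to +
mesh 3 [78T→69T]: |ω|/ω_in = (40/39)×78/69 = 80/69, sense flips to −
mesh 4 [61T→80T]: |ω|/ω_in = (80/69)×61/80 = 61/69, sense flips to +
mesh 5 [58T→83T]: |ω|/ω_in = (61/69)×58/83 = 3538/5727, sense flips to −
signed output speed (× input speed) = -3538/5727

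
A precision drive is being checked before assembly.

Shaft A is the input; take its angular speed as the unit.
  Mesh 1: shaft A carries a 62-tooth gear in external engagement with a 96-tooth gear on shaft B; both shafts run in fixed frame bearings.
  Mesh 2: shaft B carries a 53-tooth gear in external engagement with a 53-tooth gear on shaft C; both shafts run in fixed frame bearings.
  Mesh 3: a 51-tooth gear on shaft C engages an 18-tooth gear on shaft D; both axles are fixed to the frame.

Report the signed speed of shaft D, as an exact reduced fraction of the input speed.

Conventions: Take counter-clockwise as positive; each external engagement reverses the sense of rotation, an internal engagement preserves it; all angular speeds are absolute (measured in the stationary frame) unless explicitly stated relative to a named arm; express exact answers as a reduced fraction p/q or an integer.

-527/288

3-mesh fixed-axis compound train (all bearings frame-fixed)
mesh 1 [62T→96T]: |ω|/ω_in = 1×62/96 = 31/48, sense flips to −
mesh 2 [53T→53T]: |ω|/ω_in = (31/48)×53/53 = 31/48, sense flips to +
mesh 3 [51T→18T]: |ω|/ω_in = (31/48)×51/18 = 527/288, sense flips to −
signed output speed (× input speed) = -527/288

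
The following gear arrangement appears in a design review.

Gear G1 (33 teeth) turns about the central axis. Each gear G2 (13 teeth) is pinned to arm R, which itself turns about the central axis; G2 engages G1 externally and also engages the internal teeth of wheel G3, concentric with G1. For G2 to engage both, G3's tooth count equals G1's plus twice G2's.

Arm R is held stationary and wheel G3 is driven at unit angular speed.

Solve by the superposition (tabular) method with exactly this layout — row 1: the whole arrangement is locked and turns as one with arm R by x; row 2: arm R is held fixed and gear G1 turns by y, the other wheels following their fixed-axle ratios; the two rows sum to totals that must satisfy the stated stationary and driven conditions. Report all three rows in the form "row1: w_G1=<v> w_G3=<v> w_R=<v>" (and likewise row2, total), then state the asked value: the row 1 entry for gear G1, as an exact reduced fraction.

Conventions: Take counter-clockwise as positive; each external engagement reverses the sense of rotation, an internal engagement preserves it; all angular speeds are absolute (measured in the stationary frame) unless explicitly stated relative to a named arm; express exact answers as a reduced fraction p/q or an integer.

row1: w_G1=0 w_G3=0 w_R=0
row2: w_G1=-59/33 w_G3=1 w_R=0
total: w_G1=-59/33 w_G3=1 w_R=0
asked value: 0

topology: planetary set — G1 33T / G2 13T / G3 59T, arm = carrier (Willis)
superposition row 1 [locked train]: every member turns x
superposition row 2 [arm held]: sun y, ring −(33/59)·y, arm 0
boundary: total ω_arm = x = 0 and total ω_ring = x − (33/59)·y = 1  ⇒  y = -59/33, x = 0
row 2 ring = −(33/59)·(-59/33) = 1
totals (row 1 + row 2): sun 0 + (-59/33) = -59/33, ring 0 + 1 = 1, arm 0 + 0 = 0
asked cell (row1, sun) = 0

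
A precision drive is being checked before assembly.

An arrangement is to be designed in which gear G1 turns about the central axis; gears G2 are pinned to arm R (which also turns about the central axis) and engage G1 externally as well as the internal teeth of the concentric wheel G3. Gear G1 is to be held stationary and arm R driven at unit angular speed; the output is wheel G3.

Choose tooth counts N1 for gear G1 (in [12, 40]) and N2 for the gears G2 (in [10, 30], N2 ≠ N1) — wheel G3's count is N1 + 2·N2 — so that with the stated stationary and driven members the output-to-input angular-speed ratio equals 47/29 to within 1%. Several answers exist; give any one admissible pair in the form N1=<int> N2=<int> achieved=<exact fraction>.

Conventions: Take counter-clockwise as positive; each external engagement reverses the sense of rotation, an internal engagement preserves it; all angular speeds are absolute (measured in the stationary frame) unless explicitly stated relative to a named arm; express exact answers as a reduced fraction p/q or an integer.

N1=36 N2=11 achieved=47/29

design class (target 47/29): planetary set
Willis with ω_sun = 0: ω_ring/ω_arm = (N1+N3)/N3; set equal to 47/29  ⇒  N3/N1 = 1/(47/29 − 1) = 29/18
N3 = N1 + 2·N2  ⇒  N2/N1 = (N3/N1 − 1)/2 = (29/18 − 1)/2 = 11/36
smallest multiple with N1 ≥ 12 and N2 ≥ 10: k = 1  ⇒  N1 = 1·36 = 36, N2 = 1·11 = 11 (N1 ≤ 40, N2 ≤ 30, N2 ≠ N1 ✓), N3 = 36 + 2·11 = 58
check: (N1+N3)/N3 with N1 = 36, N3 = 58 gives 47/29; |achieved − target| = 0 ≤ 47/2900 ✓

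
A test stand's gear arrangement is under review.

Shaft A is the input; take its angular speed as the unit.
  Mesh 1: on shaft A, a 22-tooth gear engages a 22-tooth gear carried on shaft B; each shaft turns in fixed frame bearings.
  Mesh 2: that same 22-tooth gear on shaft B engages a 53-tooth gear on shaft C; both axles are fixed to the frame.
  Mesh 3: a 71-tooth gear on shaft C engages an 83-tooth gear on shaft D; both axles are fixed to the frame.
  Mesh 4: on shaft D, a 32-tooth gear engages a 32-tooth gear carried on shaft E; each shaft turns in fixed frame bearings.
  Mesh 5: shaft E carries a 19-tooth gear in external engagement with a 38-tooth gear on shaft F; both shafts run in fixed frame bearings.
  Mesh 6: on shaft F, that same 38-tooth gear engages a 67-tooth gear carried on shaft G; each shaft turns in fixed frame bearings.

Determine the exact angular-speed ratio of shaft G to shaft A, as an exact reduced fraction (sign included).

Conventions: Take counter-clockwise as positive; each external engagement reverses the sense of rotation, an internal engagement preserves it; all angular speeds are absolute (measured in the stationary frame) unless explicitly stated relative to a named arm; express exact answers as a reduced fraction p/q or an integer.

class = fixed-axis compound train [6 meshes; 6 ratios multiply, 6 sense flips]
mesh 1 [22T→22T]: running ratio 1, sense −
mesh 2 [22T→53T]: running ratio 22/53, sense +
mesh 3 [71T→83T]: running ratio 1562/4399, sense −
mesh 4 [32T→32T]: running ratio 1562/4399, sense +
mesh 5 [19T→38T]: running ratio 781/4399, sense −
mesh 6 [38T→67T]: running ratio 29678/294733, sense +
ω_out/ω_in = 29678/294733

29678/294733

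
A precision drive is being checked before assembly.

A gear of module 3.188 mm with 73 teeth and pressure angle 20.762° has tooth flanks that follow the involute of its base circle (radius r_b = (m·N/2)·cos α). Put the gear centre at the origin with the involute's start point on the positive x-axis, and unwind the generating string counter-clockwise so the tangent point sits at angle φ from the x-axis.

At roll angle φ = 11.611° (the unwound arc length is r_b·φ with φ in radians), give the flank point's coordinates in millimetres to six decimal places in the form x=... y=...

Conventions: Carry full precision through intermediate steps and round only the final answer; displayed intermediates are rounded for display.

single-mesh involute tooth geometry (73T wheel at module 3.188)
pitch radius r_p = m·N/2 = 3.188·73/2 = 116.362000
base radius r_b = r_p·cos α = 116.362000·cos 20.762° = 108.805567
roll angle φ = 11.611° = 0.20265018 rad
x = r_b·(cos φ + φ·sin φ) = 111.016845
y = r_b·(sin φ − φ·cos φ) = 0.300598

x=111.016845 y=0.300598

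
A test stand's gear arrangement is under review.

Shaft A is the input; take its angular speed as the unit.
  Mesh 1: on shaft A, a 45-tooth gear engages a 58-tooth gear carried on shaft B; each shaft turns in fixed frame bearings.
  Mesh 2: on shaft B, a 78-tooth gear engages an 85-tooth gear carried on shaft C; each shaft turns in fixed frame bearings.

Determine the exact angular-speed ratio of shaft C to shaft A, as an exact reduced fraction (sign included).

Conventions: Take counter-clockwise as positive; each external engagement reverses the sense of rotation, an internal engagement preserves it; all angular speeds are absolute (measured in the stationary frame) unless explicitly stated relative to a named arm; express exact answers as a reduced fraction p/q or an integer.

class = fixed-axis compound train [2 meshes; 2 ratios multiply, 2 sense flips]
mesh 1 [45T→58T]: running ratio 45/58, sense −
mesh 2 [78T→85T]: running ratio 351/493, sense +
ω_out/ω_in = 351/493

351/493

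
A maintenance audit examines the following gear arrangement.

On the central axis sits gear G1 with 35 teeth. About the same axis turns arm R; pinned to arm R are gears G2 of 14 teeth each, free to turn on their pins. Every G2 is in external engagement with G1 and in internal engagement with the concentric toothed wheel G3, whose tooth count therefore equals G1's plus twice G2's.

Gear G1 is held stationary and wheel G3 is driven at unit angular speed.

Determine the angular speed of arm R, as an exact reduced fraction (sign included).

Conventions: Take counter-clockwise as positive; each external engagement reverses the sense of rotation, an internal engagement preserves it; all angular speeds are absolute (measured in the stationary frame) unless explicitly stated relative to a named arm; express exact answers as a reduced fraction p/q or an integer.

9/14

planetary set (35T centre, 14T on arm, 63T internal) — Willis relation
ring teeth: 35 + 2·14 = 63
35(ω_sun−ω_arm) = −63(ω_ring−ω_arm),  ω_sun = 0, ω_ring = 1
35(0−ω_arm) = −63(1−ω_arm)  ⇒  98·ω_arm = 63  ⇒  ω_arm = 9/14
exact speed ratio = 9/14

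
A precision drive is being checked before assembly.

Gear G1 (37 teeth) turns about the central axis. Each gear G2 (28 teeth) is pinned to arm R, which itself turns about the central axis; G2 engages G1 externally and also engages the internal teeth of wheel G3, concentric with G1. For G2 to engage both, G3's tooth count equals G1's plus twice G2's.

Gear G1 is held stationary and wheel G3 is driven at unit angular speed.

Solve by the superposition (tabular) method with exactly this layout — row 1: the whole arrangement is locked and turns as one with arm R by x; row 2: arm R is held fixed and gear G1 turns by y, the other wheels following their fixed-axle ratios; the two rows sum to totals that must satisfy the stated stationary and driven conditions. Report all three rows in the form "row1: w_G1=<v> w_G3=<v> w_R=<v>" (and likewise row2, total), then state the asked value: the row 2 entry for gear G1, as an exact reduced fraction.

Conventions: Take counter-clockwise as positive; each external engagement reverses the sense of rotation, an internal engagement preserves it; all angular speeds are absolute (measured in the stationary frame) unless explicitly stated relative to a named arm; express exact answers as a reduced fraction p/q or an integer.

class = planetary set [G3 = 37+2·28 = 93; Willis about the carrier]
row 1: whole set turns with the arm by x
superposition row 2 [arm held]: sun y, ring −(37/93)·y, arm 0
boundary: total ω_sun = x + y = 0 and total ω_ring = x − (37/93)·y = 1  ⇒  y = -93/130, x = 93/130
row 2 ring = −(37/93)·(-93/130) = 37/130
totals (row 1 + row 2): sun 93/130 + (-93/130) = 0, ring 93/130 + 37/130 = 1, arm 93/130 + 0 = 93/130
asked cell (row2, sun) = -93/130

row1: w_G1=93/130 w_G3=93/130 w_R=93/130
row2: w_G1=-93/130 w_G3=37/130 w_R=0
total: w_G1=0 w_G3=1 w_R=93/130
asked value: -93/130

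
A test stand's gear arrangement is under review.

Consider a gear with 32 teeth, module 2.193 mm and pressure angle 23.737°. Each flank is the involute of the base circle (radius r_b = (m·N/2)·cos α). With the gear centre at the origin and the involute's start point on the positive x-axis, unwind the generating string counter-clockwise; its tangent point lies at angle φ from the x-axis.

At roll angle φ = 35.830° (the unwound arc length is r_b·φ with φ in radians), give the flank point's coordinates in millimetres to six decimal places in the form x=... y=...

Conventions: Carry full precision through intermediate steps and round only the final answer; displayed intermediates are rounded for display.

x=37.799280 y=2.517343

topology: single-mesh involute geometry — m = 2.193, N = 32
pitch radius r_p = m·N/2 = 2.193·32/2 = 35.088000
base radius r_b = r_p·cos α = 35.088000·cos 23.737° = 32.119655
roll angle φ = 35.830° = 0.62535147 rad
x = r_b·(cos φ + φ·sin φ) = 37.799280
y = r_b·(sin φ − φ·cos φ) = 2.517343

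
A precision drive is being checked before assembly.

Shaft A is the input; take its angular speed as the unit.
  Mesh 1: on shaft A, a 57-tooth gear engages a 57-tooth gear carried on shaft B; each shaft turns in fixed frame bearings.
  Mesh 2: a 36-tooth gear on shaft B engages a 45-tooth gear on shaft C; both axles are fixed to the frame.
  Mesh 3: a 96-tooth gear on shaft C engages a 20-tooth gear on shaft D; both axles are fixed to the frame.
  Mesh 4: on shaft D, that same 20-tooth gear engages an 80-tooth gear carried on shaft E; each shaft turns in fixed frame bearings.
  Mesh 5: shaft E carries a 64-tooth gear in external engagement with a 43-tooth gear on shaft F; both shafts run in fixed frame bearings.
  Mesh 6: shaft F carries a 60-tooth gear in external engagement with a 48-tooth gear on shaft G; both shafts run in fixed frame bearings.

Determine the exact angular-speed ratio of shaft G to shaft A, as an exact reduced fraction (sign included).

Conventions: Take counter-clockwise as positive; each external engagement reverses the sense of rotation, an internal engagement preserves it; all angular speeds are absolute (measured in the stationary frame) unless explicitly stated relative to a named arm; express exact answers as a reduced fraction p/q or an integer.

384/215

class = fixed-axis compound train [6 meshes; 6 ratios multiply, 6 sense flips]
mesh 1 [57T→57T]: running ratio 1, sense −
mesh 2 [36T→45T]: running ratio 4/5, sense +
mesh 3 [96T→20T]: running ratio 96/25, sense −
mesh 4 [20T→80T]: running ratio 24/25, sense +
mesh 5 [64T→43T]: running ratio 1536/1075, sense −
mesh 6 [60T→48T]: running ratio 384/215, sense +
ω_out/ω_in = 384/215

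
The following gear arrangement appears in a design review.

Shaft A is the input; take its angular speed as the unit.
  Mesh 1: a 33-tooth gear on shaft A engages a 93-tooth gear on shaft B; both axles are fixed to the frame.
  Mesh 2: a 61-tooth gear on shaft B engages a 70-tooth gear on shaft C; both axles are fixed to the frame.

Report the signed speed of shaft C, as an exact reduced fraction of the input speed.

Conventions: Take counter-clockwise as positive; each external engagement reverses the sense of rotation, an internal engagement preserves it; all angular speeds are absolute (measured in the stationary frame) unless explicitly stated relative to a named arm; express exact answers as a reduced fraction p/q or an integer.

671/2170

2-mesh fixed-axis compound train (all bearings frame-fixed)
mesh 1 [33T→93T]: |ω|/ω_in = 1×33/93 = 11/31, sense flips to −
mesh 2 [61T→70T]: |ω|/ω_in = (11/31)×61/70 = 671/2170, sense flips to +
signed output speed (× input speed) = 671/2170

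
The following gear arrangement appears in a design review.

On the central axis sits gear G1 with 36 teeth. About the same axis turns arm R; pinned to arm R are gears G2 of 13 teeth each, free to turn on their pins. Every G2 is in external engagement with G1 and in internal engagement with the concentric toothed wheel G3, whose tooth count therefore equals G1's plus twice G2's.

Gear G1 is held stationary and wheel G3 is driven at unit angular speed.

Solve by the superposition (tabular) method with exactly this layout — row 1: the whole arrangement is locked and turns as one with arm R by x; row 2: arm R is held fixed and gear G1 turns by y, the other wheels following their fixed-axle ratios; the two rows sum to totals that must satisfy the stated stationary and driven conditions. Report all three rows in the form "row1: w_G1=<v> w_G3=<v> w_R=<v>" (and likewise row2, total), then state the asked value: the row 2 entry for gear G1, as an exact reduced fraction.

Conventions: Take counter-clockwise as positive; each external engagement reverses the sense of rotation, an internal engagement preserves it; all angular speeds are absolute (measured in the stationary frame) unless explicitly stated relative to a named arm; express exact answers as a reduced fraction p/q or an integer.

row1: w_G1=31/49 w_G3=31/49 w_R=31/49
row2: w_G1=-31/49 w_G3=18/49 w_R=0
total: w_G1=0 w_G3=1 w_R=31/49
asked value: -31/49

planetary set (36T centre, 13T on arm, 62T internal) — Willis relation
superposition row 1 [locked train]: every member turns x
row 2 (arm held, sun turns y): ω_ring = −(36/62)·y, ω_arm = 0
boundary: total ω_sun = x + y = 0 and total ω_ring = x − (36/62)·y = 1  ⇒  y = -31/49, x = 31/49
row 2 ring = −(36/62)·(-31/49) = 18/49
totals (row 1 + row 2): sun 31/49 + (-31/49) = 0, ring 31/49 + 18/49 = 1, arm 31/49 + 0 = 31/49
asked cell (row2, sun) = -31/49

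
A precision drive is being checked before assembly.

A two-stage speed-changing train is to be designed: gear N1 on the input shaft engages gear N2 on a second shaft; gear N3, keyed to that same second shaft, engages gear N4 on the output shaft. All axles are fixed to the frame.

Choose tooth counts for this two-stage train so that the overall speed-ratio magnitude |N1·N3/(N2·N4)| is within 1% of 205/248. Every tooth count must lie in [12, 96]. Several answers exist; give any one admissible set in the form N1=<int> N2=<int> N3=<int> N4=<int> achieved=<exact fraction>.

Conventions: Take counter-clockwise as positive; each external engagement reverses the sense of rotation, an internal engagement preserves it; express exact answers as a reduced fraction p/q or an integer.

N1=15 N2=12 N3=41 N4=62 achieved=205/248

class = fixed-axis compound train [2-stage, 205/248 wanted]
target = 205/248 in lowest terms: an exact hit needs N1·N3 = k·205 and N2·N4 = k·248 for one integer k, every count in [12, 96]; additionally prefer no 1:1 stage (N1 ≠ N2, N3 ≠ N4)
k = 1…2: no 1:1-free in-range split of k·205 and k·248 into factor pairs; take k = 3
k = 3: N1·N3 = 615 = 15·41, N2·N4 = 744 = 12·62
achieved = 15·41/(12·62) = 205/248; |achieved − target| = 0 ≤ 41/4960 ✓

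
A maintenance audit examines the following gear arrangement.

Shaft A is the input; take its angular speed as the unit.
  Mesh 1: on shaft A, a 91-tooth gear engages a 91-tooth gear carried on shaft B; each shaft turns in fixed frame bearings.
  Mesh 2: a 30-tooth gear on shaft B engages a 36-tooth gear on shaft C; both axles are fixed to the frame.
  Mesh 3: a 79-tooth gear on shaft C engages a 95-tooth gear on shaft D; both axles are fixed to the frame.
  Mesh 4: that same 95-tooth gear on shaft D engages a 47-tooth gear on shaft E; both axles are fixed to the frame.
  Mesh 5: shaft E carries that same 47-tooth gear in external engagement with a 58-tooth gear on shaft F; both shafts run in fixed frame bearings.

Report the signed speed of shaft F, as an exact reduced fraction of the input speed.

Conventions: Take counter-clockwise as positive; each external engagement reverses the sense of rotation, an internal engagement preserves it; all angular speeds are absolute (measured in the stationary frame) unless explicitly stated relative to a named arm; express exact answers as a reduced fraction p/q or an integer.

-395/348

5-mesh fixed-axis compound train (all bearings frame-fixed)
mesh 1 [91T→91T]: |ω|/ω_in = 1×91/91 = 1, sense flips to −
mesh 2 [30T→36T]: |ω|/ω_in = 1×30/36 = 5/6, sense flips to +
mesh 3 [79T→95T]: |ω|/ω_in = (5/6)×79/95 = 79/114, sense flips to −
mesh 4 [95T→47T]: |ω|/ω_in = (79/114)×95/47 = 395/282, sense flips to +
mesh 5 [47T→58T]: |ω|/ω_in = (395/282)×47/58 = 395/348, sense flips to −
signed output speed (× input speed) = -395/348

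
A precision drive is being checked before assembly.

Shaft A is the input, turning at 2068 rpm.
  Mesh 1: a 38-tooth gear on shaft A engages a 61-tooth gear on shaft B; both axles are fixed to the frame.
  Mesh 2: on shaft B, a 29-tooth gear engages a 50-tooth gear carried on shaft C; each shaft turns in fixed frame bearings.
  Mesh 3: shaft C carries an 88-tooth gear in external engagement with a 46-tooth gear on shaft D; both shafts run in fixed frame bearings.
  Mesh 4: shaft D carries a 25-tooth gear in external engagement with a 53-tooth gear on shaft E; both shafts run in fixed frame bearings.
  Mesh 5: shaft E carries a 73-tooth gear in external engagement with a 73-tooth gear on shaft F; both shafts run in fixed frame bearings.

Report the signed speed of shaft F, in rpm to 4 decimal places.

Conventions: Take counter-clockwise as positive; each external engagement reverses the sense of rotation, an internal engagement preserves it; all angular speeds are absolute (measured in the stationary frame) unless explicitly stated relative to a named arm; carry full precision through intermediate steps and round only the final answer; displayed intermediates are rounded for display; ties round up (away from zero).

-674.2505 rpm

class = fixed-axis compound train [5 meshes; 5 ratios multiply, 5 sense flips]
mesh 1 [38T→61T]: ω = 2068.0000×38/61 = 1288.2623 rpm, sense flips to −
mesh 2 [29T→50T]: ω = 1288.2623×29/50 = 747.1921 rpm, sense flips to +
mesh 3 [88T→46T]: ω = 747.1921×88/46 = 1429.4110 rpm, sense flips to −
mesh 4 [25T→53T]: ω = 1429.4110×25/53 = 674.2505 rpm, sense flips to +
mesh 5 [73T→73T]: ω = 674.2505×73/73 = 674.2505 rpm, sense flips to −
signed output speed = -674.2505 rpm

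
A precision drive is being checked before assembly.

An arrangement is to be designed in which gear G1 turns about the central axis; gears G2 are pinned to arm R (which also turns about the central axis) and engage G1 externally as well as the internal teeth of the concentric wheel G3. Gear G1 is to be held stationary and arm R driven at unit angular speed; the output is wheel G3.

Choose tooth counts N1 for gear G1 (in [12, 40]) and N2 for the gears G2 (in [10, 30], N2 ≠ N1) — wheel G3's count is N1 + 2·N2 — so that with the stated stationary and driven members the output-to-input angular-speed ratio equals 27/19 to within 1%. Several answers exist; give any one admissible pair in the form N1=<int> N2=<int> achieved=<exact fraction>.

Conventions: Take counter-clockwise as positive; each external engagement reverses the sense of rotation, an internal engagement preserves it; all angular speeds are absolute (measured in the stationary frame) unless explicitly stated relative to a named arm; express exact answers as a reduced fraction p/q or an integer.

N1=16 N2=11 achieved=27/19

class = planetary set [ratio 27/19 wanted; Willis about the carrier]
Willis with ω_sun = 0: ω_ring/ω_arm = (N1+N3)/N3; set equal to 27/19  ⇒  N3/N1 = 1/(27/19 − 1) = 19/8
N3 = N1 + 2·N2  ⇒  N2/N1 = (N3/N1 − 1)/2 = (19/8 − 1)/2 = 11/16
smallest multiple with N1 ≥ 12 and N2 ≥ 10: k = 1  ⇒  N1 = 1·16 = 16, N2 = 1·11 = 11 (N1 ≤ 40, N2 ≤ 30, N2 ≠ N1 ✓), N3 = 16 + 2·11 = 38
check: (N1+N3)/N3 with N1 = 16, N3 = 38 gives 27/19; |achieved − target| = 0 ≤ 27/1900 ✓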